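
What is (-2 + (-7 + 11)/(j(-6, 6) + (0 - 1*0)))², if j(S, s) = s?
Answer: 16/9 ≈ 1.7778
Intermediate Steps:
(-2 + (-7 + 11)/(j(-6, 6) + (0 - 1*0)))² = (-2 + (-7 + 11)/(6 + (0 - 1*0)))² = (-2 + 4/(6 + (0 + 0)))² = (-2 + 4/(6 + 0))² = (-2 + 4/6)² = (-2 + 4*(⅙))² = (-2 + ⅔)² = (-4/3)² = 16/9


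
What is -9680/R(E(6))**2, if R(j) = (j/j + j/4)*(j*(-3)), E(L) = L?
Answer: -1936/405 ≈ -4.7802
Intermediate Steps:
R(j) = -3*j*(1 + j/4) (R(j) = (1 + j*(1/4))*(-3*j) = (1 + j/4)*(-3*j) = -3*j*(1 + j/4))
-9680/R(E(6))**2 = -9680*4/(81*(4 + 6)**2) = -9680/((-3/4*6*10)**2) = -9680/((-45)**2) = -9680/2025 = -9680*1/2025 = -1936/405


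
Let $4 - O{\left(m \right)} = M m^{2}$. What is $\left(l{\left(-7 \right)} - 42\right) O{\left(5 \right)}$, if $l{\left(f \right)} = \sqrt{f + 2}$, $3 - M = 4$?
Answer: $-1218 + 29 i \sqrt{5} \approx -1218.0 + 64.846 i$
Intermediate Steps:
$M = -1$ ($M = 3 - 4 = -1$)
$l{\left(f \right)} = \sqrt{2 + f}$
$O{\left(m \right)} = 4 + m^{2}$ ($O{\left(m \right)} = 4 - - m^{2} = 4 + m^{2}$)
$\left(l{\left(-7 \right)} - 42\right) O{\left(5 \right)} = \left(\sqrt{2 - 7} - 42\right) \left(4 + 5^{2}\right) = \left(\sqrt{-5} - 42\right) \left(4 + 25\right) = \left(i \sqrt{5} - 42\right) 29 = \left(-42 + i \sqrt{5}\right) 29 = -1218 + 29 i \sqrt{5}$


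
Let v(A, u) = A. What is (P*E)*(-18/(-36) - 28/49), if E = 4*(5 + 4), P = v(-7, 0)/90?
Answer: ⅕ ≈ 0.20000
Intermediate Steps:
P = -7/90 ≈ -0.077778
E = 36 (E = 4*9 = 36)
(P*E)*(-18/(-36) - 28/49) = (-7/90*36)*(-18/(-36) - 28/49) = -14*(-18*(-1/36) - 28*1/49)/5 = -14*(½ - 4/7)/5 = -14/5*(-1/14) = ⅕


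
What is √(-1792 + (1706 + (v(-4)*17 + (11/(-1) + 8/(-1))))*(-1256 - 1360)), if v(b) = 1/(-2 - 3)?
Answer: 4*I*√6884515/5 ≈ 2099.1*I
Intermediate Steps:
v(b) = -⅕ (v(b) = 1/(-5) = -⅕)
√(-1792 + (1706 + (v(-4)*17 + (11/(-1) + 8/(-1))))*(-1256 - 1360)) = √(-1792 + (1706 + (-⅕*17 + (11/(-1) + 8/(-1))))*(-1256 - 1360)) = √(-1792 + (1706 + (-17/5 + (11*(-1) + 8*(-1))))*(-2616)) = √(-1792 + (1706 + (-17/5 + (-11 - 8)))*(-2616)) = √(-1792 + (1706 + (-17/5 - 19))*(-2616)) = √(-1792 + (1706 - 112/5)*(-2616)) = √(-1792 + (8418/5)*(-2616)) = √(-1792 - 22021488/5) = √(-22030448/5) = 4*I*√6884515/5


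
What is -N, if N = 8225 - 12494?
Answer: 4269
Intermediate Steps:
N = -4269
-N = -1*(-4269) = 4269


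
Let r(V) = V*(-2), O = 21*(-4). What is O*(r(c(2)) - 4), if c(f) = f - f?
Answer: 336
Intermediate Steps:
c(f) = 0
O = -84
r(V) = -2*V
O*(r(c(2)) - 4) = -84*(-2*0 - 4) = -84*(0 - 4) = -84*(-4) = 336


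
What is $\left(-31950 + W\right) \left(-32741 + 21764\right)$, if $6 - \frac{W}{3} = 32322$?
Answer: $1414913346$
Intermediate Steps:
$W = -96948$ ($W = 18 - 96966 = -96948$)
$\left(-31950 + W\right) \left(-32741 + 21764\right) = \left(-31950 - 96948\right) \left(-32741 + 21764\right) = \left(-128898\right) \left(-10977\right) = 1414913346$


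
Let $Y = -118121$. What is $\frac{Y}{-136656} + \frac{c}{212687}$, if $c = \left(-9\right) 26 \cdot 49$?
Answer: $\frac{23555903431}{29064954672} \approx 0.81046$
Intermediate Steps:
$c = -11466$ ($c = \left(-234\right) 49 = -11466$)
$\frac{Y}{-136656} + \frac{c}{212687} = - \frac{118121}{-136656} - \frac{11466}{212687} = \left(-118121\right) \left(- \frac{1}{136656}\right) - \frac{11466}{212687} = \frac{118121}{136656} - \frac{11466}{212687} = \frac{23555903431}{29064954672}$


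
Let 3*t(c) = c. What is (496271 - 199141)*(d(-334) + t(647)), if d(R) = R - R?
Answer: 192243110/3 ≈ 6.4081e+7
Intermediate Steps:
d(R) = 0
t(c) = c/3
(496271 - 199141)*(d(-334) + t(647)) = (496271 - 199141)*(0 + (⅓)*647) = 297130*(0 + 647/3) = 297130*(647/3) = 192243110/3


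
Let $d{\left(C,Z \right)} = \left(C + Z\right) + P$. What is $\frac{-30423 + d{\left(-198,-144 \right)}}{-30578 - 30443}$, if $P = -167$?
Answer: $\frac{30932}{61021} \approx 0.50691$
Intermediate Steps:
$d{\left(C,Z \right)} = -167 + C + Z$ ($d{\left(C,Z \right)} = \left(C + Z\right) - 167 = -167 + C + Z$)
$\frac{-30423 + d{\left(-198,-144 \right)}}{-30578 - 30443} = \frac{-30423 - 509}{-30578 - 30443} = \frac{-30423 - 509}{-61021} = \left(-30932\right) \left(- \frac{1}{61021}\right) = \frac{30932}{61021}$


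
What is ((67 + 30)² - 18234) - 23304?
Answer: -32129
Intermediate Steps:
((67 + 30)² - 18234) - 23304 = (97² - 18234) - 23304 = (9409 - 18234) - 23304 = -8825 - 23304 = -32129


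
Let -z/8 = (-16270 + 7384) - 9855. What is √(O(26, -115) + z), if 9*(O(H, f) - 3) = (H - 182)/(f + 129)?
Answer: 5*√2644761/21 ≈ 387.21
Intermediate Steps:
O(H, f) = 3 + (-182 + H)/(9*(129 + f)) (O(H, f) = 3 + ((H - 182)/(f + 129))/9 = 3 + ((-182 + H)/(129 + f))/9 = 3 + (-182 + H)/(9*(129 + f)))
z = 149928 (z = -8*((-16270 + 7384) - 9855) = -8*(-8886 - 9855) = -8*(-18741) = 149928)
√(O(26, -115) + z) = √((3301 + 26 + 27*(-115))/(9*(129 - 115)) + 149928) = √((⅑)*(3301 + 26 - 3105)/14 + 149928) = √((⅑)*(1/14)*222 + 149928) = √(37/21 + 149928) = √(3148525/21) = 5*√2644761/21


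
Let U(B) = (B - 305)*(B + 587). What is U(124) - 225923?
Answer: -354614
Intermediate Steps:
U(B) = (-305 + B)*(587 + B)
U(124) - 225923 = (-179035 + 124**2 + 282*124) - 225923 = (-179035 + 15376 + 34968) - 225923 = -128691 - 225923 = -354614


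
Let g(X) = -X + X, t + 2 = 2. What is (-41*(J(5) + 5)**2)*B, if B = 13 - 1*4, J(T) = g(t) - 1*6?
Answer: -369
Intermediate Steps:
t = 0 (t = -2 + 2 = 0)
g(X) = 0
J(T) = -6 (J(T) = 0 - 1*6 = 0 - 6 = -6)
B = 9 (B = 13 - 4 = 9)
(-41*(J(5) + 5)**2)*B = -41*(-6 + 5)**2*9 = -41*(-1)**2*9 = -41*1*9 = -41*9 = -369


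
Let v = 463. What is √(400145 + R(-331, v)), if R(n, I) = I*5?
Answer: 2*√100615 ≈ 634.40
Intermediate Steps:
R(n, I) = 5*I
√(400145 + R(-331, v)) = √(400145 + 5*463) = √(400145 + 2315) = √402460 = 2*√100615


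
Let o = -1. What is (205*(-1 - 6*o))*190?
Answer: 194750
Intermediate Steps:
(205*(-1 - 6*o))*190 = (205*(-1 - 6*(-1)))*190 = (205*(-1 + 6))*190 = (205*5)*190 = 1025*190 = 194750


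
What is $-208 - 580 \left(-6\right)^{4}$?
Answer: $-751888$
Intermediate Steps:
$-208 - 580 \left(-6\right)^{4} = -208 - 751680 = -751888$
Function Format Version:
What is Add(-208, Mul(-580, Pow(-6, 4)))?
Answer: -751888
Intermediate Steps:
Add(-208, Mul(-580, Pow(-6, 4))) = Add(-208, Mul(-580, 1296)) = Add(-208, -751680) = -751888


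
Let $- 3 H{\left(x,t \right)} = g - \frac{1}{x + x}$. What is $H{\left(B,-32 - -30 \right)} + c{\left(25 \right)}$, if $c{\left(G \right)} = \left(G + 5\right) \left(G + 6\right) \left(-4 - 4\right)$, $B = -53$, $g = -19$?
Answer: $- \frac{787969}{106} \approx -7433.7$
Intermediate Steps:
$H{\left(x,t \right)} = \frac{19}{3} + \frac{1}{6 x}$ ($H{\left(x,t \right)} = - \frac{-19 - \frac{1}{x + x}}{3} = - \frac{-19 - \frac{1}{2 x}}{3} = \frac{19}{3} + \frac{1}{6 x}$)
$c{\left(G \right)} = - 8 \left(5 + G\right) \left(6 + G\right)$ ($c{\left(G \right)} = \left(5 + G\right) \left(6 + G\right) \left(-8\right) = - 8 \left(5 + G\right) \left(6 + G\right)$)
$H{\left(B,-32 - -30 \right)} + c{\left(25 \right)} = \frac{1 + 38 \left(-53\right)}{6 \left(-53\right)} - \left(2440 + 5000\right) = \frac{1}{6} \left(- \frac{1}{53}\right) \left(1 - 2014\right) - 7440 = \frac{1}{6} \left(- \frac{1}{53}\right) \left(-2013\right) - 7440 = \frac{671}{106} - 7440 = - \frac{787969}{106}$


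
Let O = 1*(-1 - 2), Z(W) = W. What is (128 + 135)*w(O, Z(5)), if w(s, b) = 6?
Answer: 1578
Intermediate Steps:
O = -3 (O = 1*(-3) = -3)
(128 + 135)*w(O, Z(5)) = (128 + 135)*6 = 263*6 = 1578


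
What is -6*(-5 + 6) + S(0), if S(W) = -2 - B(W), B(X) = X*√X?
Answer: -8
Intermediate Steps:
B(X) = X^(3/2)
S(W) = -2 - W^(3/2)
-6*(-5 + 6) + S(0) = -6*(-5 + 6) + (-2 - 0^(3/2)) = -6*1 + (-2 - 1*0) = -6 + (-2 + 0) = -6 - 2 = -8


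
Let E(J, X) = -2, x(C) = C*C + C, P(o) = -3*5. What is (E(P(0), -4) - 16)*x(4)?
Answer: -360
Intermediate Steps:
P(o) = -15
x(C) = C + C² (x(C) = C² + C = C + C²)
(E(P(0), -4) - 16)*x(4) = (-2 - 16)*(4*(1 + 4)) = -72*5 = -18*20 = -360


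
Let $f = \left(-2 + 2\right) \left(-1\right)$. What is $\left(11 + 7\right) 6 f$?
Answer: $0$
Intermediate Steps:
$f = 0$ ($f = 0 \left(-1\right) = 0$)
$\left(11 + 7\right) 6 f = \left(11 + 7\right) 6 \cdot 0 = 18 \cdot 6 \cdot 0 = 108 \cdot 0 = 0$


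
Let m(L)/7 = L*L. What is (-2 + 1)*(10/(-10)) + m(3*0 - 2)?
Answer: 29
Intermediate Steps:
m(L) = 7*L² (m(L) = 7*(L*L) = 7*L²)
(-2 + 1)*(10/(-10)) + m(3*0 - 2) = (-2 + 1)*(10/(-10)) + 7*(3*0 - 2)² = -10*(-1)/10 + 7*(0 - 2)² = -1*(-1) + 7*(-2)² = 1 + 7*4 = 1 + 28 = 29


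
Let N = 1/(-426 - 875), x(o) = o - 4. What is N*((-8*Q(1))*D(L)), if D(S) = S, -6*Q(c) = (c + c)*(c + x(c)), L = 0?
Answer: 0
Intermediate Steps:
x(o) = -4 + o
Q(c) = -c*(-4 + 2*c)/3 (Q(c) = -(c + c)*(c + (-4 + c))/6 = -2*c*(-4 + 2*c)/6 = -c*(-4 + 2*c)/3)
N = -1/1301 (N = 1/(-1301) = -1/1301 ≈ -0.00076864)
N*((-8*Q(1))*D(L)) = -(-16*(2 - 1*1)/3)*0/1301 = -(-16*(2 - 1)/3)*0/1301 = -(-16/3)*0/1301 = -(-8*⅔)*0/1301 = -(-16)*0/3903 = -1/1301*0 = 0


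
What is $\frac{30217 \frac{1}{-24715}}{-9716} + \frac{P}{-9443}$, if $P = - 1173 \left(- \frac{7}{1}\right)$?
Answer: $- \frac{281632829887}{323936638060} \approx -0.86941$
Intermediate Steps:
$P = 8211$ ($P = - 1173 \left(\left(-7\right) 1\right) = \left(-1173\right) \left(-7\right) = 8211$)
$\frac{30217 \frac{1}{-24715}}{-9716} + \frac{P}{-9443} = \frac{30217 \frac{1}{-24715}}{-9716} + \frac{8211}{-9443} = 30217 \left(- \frac{1}{24715}\right) \left(- \frac{1}{9716}\right) + 8211 \left(- \frac{1}{9443}\right) = \left(- \frac{30217}{24715}\right) \left(- \frac{1}{9716}\right) - \frac{1173}{1349} = \frac{30217}{240130940} - \frac{1173}{1349} = - \frac{281632829887}{323936638060}$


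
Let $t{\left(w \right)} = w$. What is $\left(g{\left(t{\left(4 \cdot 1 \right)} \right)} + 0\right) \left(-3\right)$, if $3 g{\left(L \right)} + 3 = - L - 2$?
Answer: $9$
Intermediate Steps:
$g{\left(L \right)} = - \frac{5}{3} - \frac{L}{3}$ ($g{\left(L \right)} = -1 + \frac{- L - 2}{3} = -1 + \frac{-2 - L}{3} = -1 - \left(\frac{2}{3} + \frac{L}{3}\right) = - \frac{5}{3} - \frac{L}{3}$)
$\left(g{\left(t{\left(4 \cdot 1 \right)} \right)} + 0\right) \left(-3\right) = \left(\left(- \frac{5}{3} - \frac{4 \cdot 1}{3}\right) + 0\right) \left(-3\right) = \left(\left(- \frac{5}{3} - \frac{4}{3}\right) + 0\right) \left(-3\right) = \left(-3 + 0\right) \left(-3\right) = \left(-3\right) \left(-3\right) = 9$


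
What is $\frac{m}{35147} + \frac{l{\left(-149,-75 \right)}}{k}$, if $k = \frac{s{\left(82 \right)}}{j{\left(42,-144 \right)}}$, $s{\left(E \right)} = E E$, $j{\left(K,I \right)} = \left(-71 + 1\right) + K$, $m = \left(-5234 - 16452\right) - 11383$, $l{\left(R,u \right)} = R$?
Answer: $- \frac{18930668}{59082107} \approx -0.32041$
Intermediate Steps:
$m = -33069$ ($m = -21686 - 11383 = -33069$)
$j{\left(K,I \right)} = -70 + K$
$s{\left(E \right)} = E^{2}$
$k = - \frac{1681}{7}$ ($k = \frac{82^{2}}{-70 + 42} = \frac{6724}{-28} = 6724 \left(- \frac{1}{28}\right) = - \frac{1681}{7} \approx -240.14$)
$\frac{m}{35147} + \frac{l{\left(-149,-75 \right)}}{k} = - \frac{33069}{35147} - \frac{149}{- \frac{1681}{7}} = \left(-33069\right) \frac{1}{35147} - - \frac{1043}{1681} = - \frac{33069}{35147} + \frac{1043}{1681} = - \frac{18930668}{59082107}$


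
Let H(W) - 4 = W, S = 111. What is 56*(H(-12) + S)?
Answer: 5768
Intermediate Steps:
H(W) = 4 + W
56*(H(-12) + S) = 56*((4 - 12) + 111) = 56*(-8 + 111) = 56*103 = 5768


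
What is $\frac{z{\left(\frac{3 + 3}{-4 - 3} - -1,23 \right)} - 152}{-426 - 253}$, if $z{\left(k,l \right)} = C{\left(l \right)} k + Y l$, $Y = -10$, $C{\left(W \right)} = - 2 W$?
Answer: $\frac{2720}{4753} \approx 0.57227$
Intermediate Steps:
$z{\left(k,l \right)} = - 10 l - 2 k l$ ($z{\left(k,l \right)} = - 2 l k - 10 l = - 2 k l - 10 l = - 10 l - 2 k l$)
$\frac{z{\left(\frac{3 + 3}{-4 - 3} - -1,23 \right)} - 152}{-426 - 253} = \frac{2 \cdot 23 \left(-5 - \left(\frac{3 + 3}{-4 - 3} - -1\right)\right) - 152}{-426 - 253} = \frac{2 \cdot 23 \left(-5 - \left(\frac{6}{-7} + 1\right)\right) - 152}{-679} = \left(2 \cdot 23 \left(-5 - \left(6 \left(- \frac{1}{7}\right) + 1\right)\right) - 152\right) \left(- \frac{1}{679}\right) = \left(2 \cdot 23 \left(-5 - \left(- \frac{6}{7} + 1\right)\right) - 152\right) \left(- \frac{1}{679}\right) = \left(2 \cdot 23 \left(-5 - \frac{1}{7}\right) - 152\right) \left(- \frac{1}{679}\right) = \left(2 \cdot 23 \left(- \frac{36}{7}\right) - 152\right) \left(- \frac{1}{679}\right) = \left(- \frac{1656}{7} - 152\right) \left(- \frac{1}{679}\right) = \left(- \frac{2720}{7}\right) \left(- \frac{1}{679}\right) = \frac{2720}{4753}$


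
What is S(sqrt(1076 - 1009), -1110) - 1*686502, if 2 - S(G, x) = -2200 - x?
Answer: -685410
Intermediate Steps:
S(G, x) = 2202 + x (S(G, x) = 2 - (-2200 - x) = 2 + (2200 + x) = 2202 + x)
S(sqrt(1076 - 1009), -1110) - 1*686502 = (2202 - 1110) - 1*686502 = 1092 - 686502 = -685410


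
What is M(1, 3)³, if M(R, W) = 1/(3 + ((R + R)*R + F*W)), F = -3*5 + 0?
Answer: -1/64000 ≈ -1.5625e-5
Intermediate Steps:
F = -15 (F = -15 + 0 = -15)
M(R, W) = 1/(3 - 15*W + 2*R²) (M(R, W) = 1/(3 + ((R + R)*R - 15*W)) = 1/(3 + ((2*R)*R - 15*W)) = 1/(3 + (2*R² - 15*W)) = 1/(3 + (-15*W + 2*R²)) = 1/(3 - 15*W + 2*R²))
M(1, 3)³ = (1/(3 - 15*3 + 2*1²))³ = (1/(3 - 45 + 2*1))³ = (1/(3 - 45 + 2))³ = (1/(-40))³ = (-1/40)³ = -1/64000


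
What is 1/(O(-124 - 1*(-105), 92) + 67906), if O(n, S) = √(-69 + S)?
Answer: 67906/4611224813 - √23/4611224813 ≈ 1.4725e-5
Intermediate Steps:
1/(O(-124 - 1*(-105), 92) + 67906) = 1/(√(-69 + 92) + 67906) = 1/(√23 + 67906) = 1/(67906 + √23)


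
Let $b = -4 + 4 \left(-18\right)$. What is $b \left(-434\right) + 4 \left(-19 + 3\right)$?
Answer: $32920$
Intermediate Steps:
$b = -76$ ($b = -4 - 72 = -76$)
$b \left(-434\right) + 4 \left(-19 + 3\right) = \left(-76\right) \left(-434\right) + 4 \left(-19 + 3\right) = 32984 + 4 \left(-16\right) = 32984 - 64 = 32920$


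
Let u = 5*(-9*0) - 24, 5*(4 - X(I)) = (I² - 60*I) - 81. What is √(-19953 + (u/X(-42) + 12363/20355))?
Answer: 4*I*√1004499693337762385/28381655 ≈ 141.25*I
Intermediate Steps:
X(I) = 101/5 + 12*I - I²/5 (X(I) = 4 - ((I² - 60*I) - 81)/5 = 4 - (-81 + I² - 60*I)/5 = 4 + (81/5 + 12*I - I²/5) = 101/5 + 12*I - I²/5)
u = -24 (u = 5*0 - 24 = 0 - 24 = -24)
√(-19953 + (u/X(-42) + 12363/20355)) = √(-19953 + (-24/(101/5 + 12*(-42) - ⅕*(-42)²) + 12363/20355)) = √(-19953 + (-24/(101/5 - 504 - ⅕*1764) + 12363*(1/20355))) = √(-19953 + (-24/(101/5 - 504 - 1764/5) + 4121/6785)) = √(-19953 + (-24/(-4183/5) + 4121/6785)) = √(-19953 + (-24*(-5/4183) + 4121/6785)) = √(-19953 + (120/4183 + 4121/6785)) = √(-19953 + 18052343/28381655) = √(-566281109872/28381655) = 4*I*√1004499693337762385/28381655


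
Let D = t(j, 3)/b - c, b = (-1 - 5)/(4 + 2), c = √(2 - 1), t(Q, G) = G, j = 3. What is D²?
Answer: 16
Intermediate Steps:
c = 1 (c = √1 = 1)
b = -1 (b = -6/6 = -6*⅙ = -1)
D = -4 (D = 3/(-1) - 1*1 = 3*(-1) - 1 = -3 - 1 = -4)
D² = (-4)² = 16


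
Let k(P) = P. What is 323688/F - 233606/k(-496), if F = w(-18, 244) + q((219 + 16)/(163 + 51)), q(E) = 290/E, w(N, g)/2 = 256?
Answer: 2008353389/2261512 ≈ 888.06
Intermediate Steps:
w(N, g) = 512 (w(N, g) = 2*256 = 512)
F = 36476/47 (F = 512 + 290/(((219 + 16)/(163 + 51))) = 512 + 290/((235/214)) = 512 + 290/((235*(1/214))) = 512 + 290/(235/214) = 512 + 290*(214/235) = 512 + 12412/47 = 36476/47 ≈ 776.08)
323688/F - 233606/k(-496) = 323688/(36476/47) - 233606/(-496) = 323688*(47/36476) - 233606*(-1/496) = 3803334/9119 + 116803/248 = 2008353389/2261512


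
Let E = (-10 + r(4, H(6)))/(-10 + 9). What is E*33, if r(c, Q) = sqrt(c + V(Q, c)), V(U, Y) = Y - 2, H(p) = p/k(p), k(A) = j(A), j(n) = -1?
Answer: 330 - 33*sqrt(6) ≈ 249.17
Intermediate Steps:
k(A) = -1
H(p) = -p (H(p) = p/(-1) = p*(-1) = -p)
V(U, Y) = -2 + Y
r(c, Q) = sqrt(-2 + 2*c) (r(c, Q) = sqrt(c + (-2 + c)) = sqrt(-2 + 2*c))
E = 10 - sqrt(6) (E = (-10 + sqrt(-2 + 2*4))/(-10 + 9) = (-10 + sqrt(-2 + 8))/(-1) = (-10 + sqrt(6))*(-1) = 10 - sqrt(6) ≈ 7.5505)
E*33 = (10 - sqrt(6))*33 = 330 - 33*sqrt(6)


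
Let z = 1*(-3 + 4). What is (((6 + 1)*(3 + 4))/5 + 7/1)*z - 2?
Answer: 74/5 ≈ 14.800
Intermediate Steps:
z = 1 (z = 1*1 = 1)
(((6 + 1)*(3 + 4))/5 + 7/1)*z - 2 = (((6 + 1)*(3 + 4))/5 + 7/1)*1 - 2 = ((7*7)*(⅕) + 7*1)*1 - 2 = (49*(⅕) + 7)*1 - 2 = (49/5 + 7)*1 - 2 = (84/5)*1 - 2 = 84/5 - 2 = 74/5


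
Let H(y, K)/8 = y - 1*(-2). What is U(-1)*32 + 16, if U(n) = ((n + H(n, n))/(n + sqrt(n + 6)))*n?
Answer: -40 - 56*sqrt(5) ≈ -165.22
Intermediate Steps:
H(y, K) = 16 + 8*y (H(y, K) = 8*(y - 1*(-2)) = 8*(y + 2) = 8*(2 + y) = 16 + 8*y)
U(n) = n*(16 + 9*n)/(n + sqrt(6 + n)) (U(n) = ((n + (16 + 8*n))/(n + sqrt(n + 6)))*n = ((16 + 9*n)/(n + sqrt(6 + n)))*n = n*(16 + 9*n)/(n + sqrt(6 + n)))
U(-1)*32 + 16 = -(16 + 9*(-1))/(-1 + sqrt(6 - 1))*32 + 16 = -(16 - 9)/(-1 + sqrt(5))*32 + 16 = -1*7/(-1 + sqrt(5))*32 + 16 = -7/(-1 + sqrt(5))*32 + 16 = -224/(-1 + sqrt(5)) + 16 = 16 - 224/(-1 + sqrt(5))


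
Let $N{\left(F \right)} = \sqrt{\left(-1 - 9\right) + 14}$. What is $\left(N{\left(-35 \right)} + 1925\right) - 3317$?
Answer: $-1390$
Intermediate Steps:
$N{\left(F \right)} = 2$ ($N{\left(F \right)} = \sqrt{-10 + 14} = \sqrt{4} = 2$)
$\left(N{\left(-35 \right)} + 1925\right) - 3317 = \left(2 + 1925\right) - 3317 = 1927 - 3317 = -1390$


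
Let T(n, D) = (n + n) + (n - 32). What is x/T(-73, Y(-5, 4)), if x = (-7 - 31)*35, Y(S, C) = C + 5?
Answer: 1330/251 ≈ 5.2988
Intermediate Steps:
Y(S, C) = 5 + C
T(n, D) = -32 + 3*n (T(n, D) = 2*n + (-32 + n) = -32 + 3*n)
x = -1330 (x = -38*35 = -1330)
x/T(-73, Y(-5, 4)) = -1330/(-32 + 3*(-73)) = -1330/(-32 - 219) = -1330/(-251) = -1330*(-1/251) = 1330/251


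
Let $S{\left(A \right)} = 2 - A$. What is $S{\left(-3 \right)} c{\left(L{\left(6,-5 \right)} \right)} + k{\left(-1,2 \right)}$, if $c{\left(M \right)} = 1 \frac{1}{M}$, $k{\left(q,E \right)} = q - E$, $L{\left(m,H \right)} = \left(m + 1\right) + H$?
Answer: $- \frac{1}{2} \approx -0.5$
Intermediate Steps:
$L{\left(m,H \right)} = 1 + H + m$ ($L{\left(m,H \right)} = \left(1 + m\right) + H = 1 + H + m$)
$c{\left(M \right)} = \frac{1}{M}$
$S{\left(-3 \right)} c{\left(L{\left(6,-5 \right)} \right)} + k{\left(-1,2 \right)} = \frac{2 - -3}{1 - 5 + 6} - 3 = \frac{2 + 3}{2} - 3 = 5 \cdot \frac{1}{2} - 3 = \frac{5}{2} - 3 = - \frac{1}{2}$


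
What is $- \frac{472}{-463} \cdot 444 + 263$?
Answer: $\frac{331337}{463} \approx 715.63$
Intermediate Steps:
$- \frac{472}{-463} \cdot 444 + 263 = \left(-472\right) \left(- \frac{1}{463}\right) 444 + 263 = \frac{472}{463} \cdot 444 + 263 = \frac{209568}{463} + 263 = \frac{331337}{463}$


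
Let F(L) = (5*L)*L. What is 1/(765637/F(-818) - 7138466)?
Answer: -3345620/23882593853283 ≈ -1.4009e-7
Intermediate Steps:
F(L) = 5*L²
1/(765637/F(-818) - 7138466) = 1/(765637/((5*(-818)²)) - 7138466) = 1/(765637/((5*669124)) - 7138466) = 1/(765637/3345620 - 7138466) = 1/(-23882593853283/3345620) = -3345620/23882593853283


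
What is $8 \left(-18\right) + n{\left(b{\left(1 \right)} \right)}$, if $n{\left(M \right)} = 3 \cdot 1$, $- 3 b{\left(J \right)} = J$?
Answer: $-141$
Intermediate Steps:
$b{\left(J \right)} = - \frac{J}{3}$
$n{\left(M \right)} = 3$
$8 \left(-18\right) + n{\left(b{\left(1 \right)} \right)} = 8 \left(-18\right) + 3 = -144 + 3 = -141$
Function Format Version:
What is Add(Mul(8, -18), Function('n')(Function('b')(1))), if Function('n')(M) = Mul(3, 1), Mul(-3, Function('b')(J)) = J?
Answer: -141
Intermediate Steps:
Function('b')(J) = Mul(Rational(-1, 3), J)
Function('n')(M) = 3
Add(Mul(8, -18), Function('n')(Function('b')(1))) = Add(Mul(8, -18), 3) = Add(-144, 3) = -141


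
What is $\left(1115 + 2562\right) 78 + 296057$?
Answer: $582863$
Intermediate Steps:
$\left(1115 + 2562\right) 78 + 296057 = 3677 \cdot 78 + 296057 = 286806 + 296057 = 582863$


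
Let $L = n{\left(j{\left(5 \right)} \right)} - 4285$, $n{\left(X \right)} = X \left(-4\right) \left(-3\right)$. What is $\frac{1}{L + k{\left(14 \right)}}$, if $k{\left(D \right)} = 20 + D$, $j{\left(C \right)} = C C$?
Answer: $- \frac{1}{3951} \approx -0.0002531$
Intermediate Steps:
$j{\left(C \right)} = C^{2}$
$n{\left(X \right)} = 12 X$ ($n{\left(X \right)} = - 4 X \left(-3\right) = 12 X$)
$L = -3985$ ($L = 12 \cdot 5^{2} - 4285 = 12 \cdot 25 - 4285 = 300 - 4285 = -3985$)
$\frac{1}{L + k{\left(14 \right)}} = \frac{1}{-3985 + \left(20 + 14\right)} = \frac{1}{-3985 + 34} = \frac{1}{-3951} = - \frac{1}{3951}$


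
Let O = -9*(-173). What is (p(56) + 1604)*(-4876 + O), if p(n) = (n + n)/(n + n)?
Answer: -5326995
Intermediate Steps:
O = 1557
p(n) = 1 (p(n) = (2*n)/((2*n)) = (2*n)*(1/(2*n)) = 1)
(p(56) + 1604)*(-4876 + O) = (1 + 1604)*(-4876 + 1557) = 1605*(-3319) = -5326995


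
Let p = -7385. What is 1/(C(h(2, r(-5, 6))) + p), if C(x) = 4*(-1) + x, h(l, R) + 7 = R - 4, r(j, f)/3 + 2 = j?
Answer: -1/7421 ≈ -0.00013475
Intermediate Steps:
r(j, f) = -6 + 3*j
h(l, R) = -11 + R (h(l, R) = -7 + (R - 4) = -7 + (-4 + R) = -11 + R)
C(x) = -4 + x
1/(C(h(2, r(-5, 6))) + p) = 1/((-4 + (-11 + (-6 + 3*(-5)))) - 7385) = 1/((-4 + (-11 + (-6 - 15))) - 7385) = 1/((-4 + (-11 - 21)) - 7385) = 1/((-4 - 32) - 7385) = 1/(-36 - 7385) = 1/(-7421) = -1/7421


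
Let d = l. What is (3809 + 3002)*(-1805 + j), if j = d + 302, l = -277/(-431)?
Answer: -4410231476/431 ≈ -1.0233e+7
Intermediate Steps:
l = 277/431 (l = -277*(-1/431) = 277/431 ≈ 0.64269)
d = 277/431 ≈ 0.64269
j = 130439/431 (j = 277/431 + 302 = 130439/431 ≈ 302.64)
(3809 + 3002)*(-1805 + j) = (3809 + 3002)*(-1805 + 130439/431) = 6811*(-647516/431) = -4410231476/431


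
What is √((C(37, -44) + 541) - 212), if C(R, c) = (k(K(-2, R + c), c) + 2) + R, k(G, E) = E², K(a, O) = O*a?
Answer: 48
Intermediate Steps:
C(R, c) = 2 + R + c² (C(R, c) = (c² + 2) + R = (2 + c²) + R = 2 + R + c²)
√((C(37, -44) + 541) - 212) = √(((2 + 37 + (-44)²) + 541) - 212) = √(((2 + 37 + 1936) + 541) - 212) = √((1975 + 541) - 212) = √(2516 - 212) = √2304 = 48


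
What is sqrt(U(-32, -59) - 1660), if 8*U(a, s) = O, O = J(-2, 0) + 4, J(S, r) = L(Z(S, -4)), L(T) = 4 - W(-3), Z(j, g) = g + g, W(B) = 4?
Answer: I*sqrt(6638)/2 ≈ 40.737*I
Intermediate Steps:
Z(j, g) = 2*g
L(T) = 0 (L(T) = 4 - 1*4 = 4 - 4 = 0)
J(S, r) = 0
O = 4 (O = 0 + 4 = 4)
U(a, s) = 1/2 (U(a, s) = (1/8)*4 = 1/2)
sqrt(U(-32, -59) - 1660) = sqrt(1/2 - 1660) = sqrt(-3319/2) = I*sqrt(6638)/2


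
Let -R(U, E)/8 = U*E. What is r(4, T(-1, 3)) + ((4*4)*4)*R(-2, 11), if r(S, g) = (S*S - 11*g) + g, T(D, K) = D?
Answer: 11290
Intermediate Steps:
R(U, E) = -8*E*U (R(U, E) = -8*U*E = -8*E*U)
r(S, g) = S² - 10*g (r(S, g) = (S² - 11*g) + g = S² - 10*g)
r(4, T(-1, 3)) + ((4*4)*4)*R(-2, 11) = (4² - 10*(-1)) + ((4*4)*4)*(-8*11*(-2)) = (16 + 10) + (16*4)*176 = 26 + 64*176 = 26 + 11264 = 11290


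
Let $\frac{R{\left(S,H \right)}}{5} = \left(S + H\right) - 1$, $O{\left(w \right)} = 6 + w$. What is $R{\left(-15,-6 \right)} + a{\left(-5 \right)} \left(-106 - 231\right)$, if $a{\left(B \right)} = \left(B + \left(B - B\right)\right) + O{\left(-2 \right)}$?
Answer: $227$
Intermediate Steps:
$R{\left(S,H \right)} = -5 + 5 H + 5 S$ ($R{\left(S,H \right)} = 5 \left(\left(S + H\right) - 1\right) = 5 \left(\left(H + S\right) - 1\right) = 5 \left(-1 + H + S\right) = -5 + 5 H + 5 S$)
$a{\left(B \right)} = 4 + B$ ($a{\left(B \right)} = \left(B + \left(B - B\right)\right) + \left(6 - 2\right) = \left(B + 0\right) + 4 = B + 4 = 4 + B$)
$R{\left(-15,-6 \right)} + a{\left(-5 \right)} \left(-106 - 231\right) = \left(-5 + 5 \left(-6\right) + 5 \left(-15\right)\right) + \left(4 - 5\right) \left(-106 - 231\right) = \left(-5 - 30 - 75\right) - -337 = -110 + 337 = 227$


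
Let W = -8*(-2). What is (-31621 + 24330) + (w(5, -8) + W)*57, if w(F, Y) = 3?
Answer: -6208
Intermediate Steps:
W = 16
(-31621 + 24330) + (w(5, -8) + W)*57 = (-31621 + 24330) + (3 + 16)*57 = -7291 + 19*57 = -7291 + 1083 = -6208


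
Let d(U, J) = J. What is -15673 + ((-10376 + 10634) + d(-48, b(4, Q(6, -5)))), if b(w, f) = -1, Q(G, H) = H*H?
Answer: -15416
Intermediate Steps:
Q(G, H) = H²
-15673 + ((-10376 + 10634) + d(-48, b(4, Q(6, -5)))) = -15673 + ((-10376 + 10634) - 1) = -15673 + (258 - 1) = -15673 + 257 = -15416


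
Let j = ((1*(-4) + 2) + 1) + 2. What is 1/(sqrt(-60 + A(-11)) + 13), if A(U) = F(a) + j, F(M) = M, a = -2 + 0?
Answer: 13/230 - I*sqrt(61)/230 ≈ 0.056522 - 0.033958*I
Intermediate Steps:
a = -2
j = 1 (j = ((-4 + 2) + 1) + 2 = (-2 + 1) + 2 = -1 + 2 = 1)
A(U) = -1 (A(U) = -2 + 1 = -1)
1/(sqrt(-60 + A(-11)) + 13) = 1/(sqrt(-60 - 1) + 13) = 1/(sqrt(-61) + 13) = 1/(I*sqrt(61) + 13) = 1/(13 + I*sqrt(61))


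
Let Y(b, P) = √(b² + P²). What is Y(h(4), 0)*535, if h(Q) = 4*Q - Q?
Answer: 6420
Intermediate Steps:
h(Q) = 3*Q
Y(b, P) = √(P² + b²)
Y(h(4), 0)*535 = √(0² + (3*4)²)*535 = √(0 + 12²)*535 = √(0 + 144)*535 = √144*535 = 12*535 = 6420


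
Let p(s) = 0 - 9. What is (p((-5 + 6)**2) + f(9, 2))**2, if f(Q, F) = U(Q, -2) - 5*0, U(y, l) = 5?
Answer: 16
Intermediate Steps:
p(s) = -9
f(Q, F) = 5 (f(Q, F) = 5 - 5*0 = 5 - 1*0 = 5 + 0 = 5)
(p((-5 + 6)**2) + f(9, 2))**2 = (-9 + 5)**2 = (-4)**2 = 16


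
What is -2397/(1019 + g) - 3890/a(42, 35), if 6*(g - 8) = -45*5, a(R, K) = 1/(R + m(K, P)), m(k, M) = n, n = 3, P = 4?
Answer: -346428744/1979 ≈ -1.7505e+5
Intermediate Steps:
m(k, M) = 3
a(R, K) = 1/(3 + R) (a(R, K) = 1/(R + 3) = 1/(3 + R))
g = -59/2 (g = 8 + (-45*5)/6 = 8 + (⅙)*(-225) = 8 - 75/2 = -59/2 ≈ -29.500)
-2397/(1019 + g) - 3890/a(42, 35) = -2397/(1019 - 59/2) - 3890/(1/(3 + 42)) = -2397/1979/2 - 3890/(1/45) = -2397*2/1979 - 3890/1/45 = -4794/1979 - 3890*45 = -4794/1979 - 175050 = -346428744/1979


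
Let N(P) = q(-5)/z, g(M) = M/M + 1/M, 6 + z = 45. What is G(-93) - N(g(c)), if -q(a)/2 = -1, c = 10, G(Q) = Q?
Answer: -3629/39 ≈ -93.051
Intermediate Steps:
z = 39 (z = -6 + 45 = 39)
q(a) = 2 (q(a) = -2*(-1) = 2)
g(M) = 1 + 1/M
N(P) = 2/39
G(-93) - N(g(c)) = -93 - 1*2/39 = -93 - 2/39 = -3629/39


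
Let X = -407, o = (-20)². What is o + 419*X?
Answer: -170133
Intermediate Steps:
o = 400
o + 419*X = 400 + 419*(-407) = 400 - 170533 = -170133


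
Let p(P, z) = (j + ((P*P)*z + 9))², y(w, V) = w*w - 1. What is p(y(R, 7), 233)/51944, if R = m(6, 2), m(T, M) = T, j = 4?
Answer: 20368712961/12986 ≈ 1.5685e+6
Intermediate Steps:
R = 6
y(w, V) = -1 + w² (y(w, V) = w² - 1 = -1 + w²)
p(P, z) = (13 + z*P²)² (p(P, z) = (4 + ((P*P)*z + 9))² = (4 + (P²*z + 9))² = (4 + (z*P² + 9))² = (4 + (9 + z*P²))² = (13 + z*P²)²)
p(y(R, 7), 233)/51944 = (13 + 233*(-1 + 6²)²)²/51944 = (13 + 233*(-1 + 36)²)²*(1/51944) = (13 + 233*35²)²*(1/51944) = (13 + 233*1225)²*(1/51944) = (13 + 285425)²*(1/51944) = 285438²*(1/51944) = 81474851844*(1/51944) = 20368712961/12986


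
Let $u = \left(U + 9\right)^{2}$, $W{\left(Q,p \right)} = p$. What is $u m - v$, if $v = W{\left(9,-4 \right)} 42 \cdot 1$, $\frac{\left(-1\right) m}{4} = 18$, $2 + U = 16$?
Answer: $-37920$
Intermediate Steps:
$U = 14$ ($U = -2 + 16 = 14$)
$m = -72$ ($m = \left(-4\right) 18 = -72$)
$u = 529$ ($u = \left(14 + 9\right)^{2} = 23^{2} = 529$)
$v = -168$ ($v = \left(-4\right) 42 \cdot 1 = \left(-168\right) 1 = -168$)
$u m - v = 529 \left(-72\right) - -168 = -38088 + 168 = -37920$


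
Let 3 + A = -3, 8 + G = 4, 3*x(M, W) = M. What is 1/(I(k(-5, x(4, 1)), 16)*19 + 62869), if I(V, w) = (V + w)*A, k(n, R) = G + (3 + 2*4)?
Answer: 1/60247 ≈ 1.6598e-5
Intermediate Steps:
x(M, W) = M/3
G = -4 (G = -8 + 4 = -4)
k(n, R) = 7 (k(n, R) = -4 + (3 + 2*4) = -4 + (3 + 8) = -4 + 11 = 7)
A = -6 (A = -3 - 3 = -6)
I(V, w) = -6*V - 6*w (I(V, w) = (V + w)*(-6) = -6*V - 6*w)
1/(I(k(-5, x(4, 1)), 16)*19 + 62869) = 1/((-6*7 - 6*16)*19 + 62869) = 1/((-42 - 96)*19 + 62869) = 1/(-138*19 + 62869) = 1/(-2622 + 62869) = 1/60247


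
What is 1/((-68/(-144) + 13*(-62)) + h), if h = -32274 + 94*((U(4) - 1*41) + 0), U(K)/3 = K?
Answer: -36/1288999 ≈ -2.7929e-5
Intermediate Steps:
U(K) = 3*K
h = -35000 (h = -32274 + 94*((3*4 - 1*41) + 0) = -32274 + 94*((12 - 41) + 0) = -32274 + 94*(-29 + 0) = -32274 + 94*(-29) = -32274 - 2726 = -35000)
1/((-68/(-144) + 13*(-62)) + h) = 1/((-68/(-144) + 13*(-62)) - 35000) = 1/((-68*(-1/144) - 806) - 35000) = 1/((17/36 - 806) - 35000) = 1/(-28999/36 - 35000) = 1/(-1288999/36) = -36/1288999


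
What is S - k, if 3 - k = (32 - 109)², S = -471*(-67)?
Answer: 37483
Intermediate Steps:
S = 31557
k = -5926 (k = 3 - (32 - 109)² = 3 - 1*(-77)² = 3 - 1*5929 = 3 - 5929 = -5926)
S - k = 31557 - 1*(-5926) = 31557 + 5926 = 37483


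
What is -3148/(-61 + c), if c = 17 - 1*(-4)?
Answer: 787/10 ≈ 78.700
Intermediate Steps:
c = 21 (c = 17 + 4 = 21)
-3148/(-61 + c) = -3148/(-61 + 21) = -3148/(-40) = -1/40*(-3148) = 787/10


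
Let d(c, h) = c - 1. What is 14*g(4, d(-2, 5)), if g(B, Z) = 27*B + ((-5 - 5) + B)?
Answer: 1428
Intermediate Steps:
d(c, h) = -1 + c
g(B, Z) = -10 + 28*B (g(B, Z) = 27*B + (-10 + B) = -10 + 28*B)
14*g(4, d(-2, 5)) = 14*(-10 + 28*4) = 14*(-10 + 112) = 14*102 = 1428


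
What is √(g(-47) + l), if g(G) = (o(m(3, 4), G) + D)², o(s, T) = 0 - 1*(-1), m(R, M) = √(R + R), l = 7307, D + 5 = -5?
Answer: 2*√1847 ≈ 85.953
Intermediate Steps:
D = -10 (D = -5 - 5 = -10)
m(R, M) = √2*√R (m(R, M) = √(2*R) = √2*√R)
o(s, T) = 1 (o(s, T) = 0 + 1 = 1)
g(G) = 81 (g(G) = (1 - 10)² = (-9)² = 81)
√(g(-47) + l) = √(81 + 7307) = √7388 = 2*√1847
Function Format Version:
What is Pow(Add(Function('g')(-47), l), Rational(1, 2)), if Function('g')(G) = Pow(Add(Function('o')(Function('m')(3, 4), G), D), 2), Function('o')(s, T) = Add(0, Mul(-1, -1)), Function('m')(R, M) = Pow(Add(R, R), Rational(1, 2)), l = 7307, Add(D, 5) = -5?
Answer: Mul(2, Pow(1847, Rational(1, 2))) ≈ 85.953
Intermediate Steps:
D = -10 (D = Add(-5, -5) = -10)
Function('m')(R, M) = Mul(Pow(2, Rational(1, 2)), Pow(R, Rational(1, 2))) (Function('m')(R, M) = Pow(Mul(2, R), Rational(1, 2)) = Mul(Pow(2, Rational(1, 2)), Pow(R, Rational(1, 2))))
Function('o')(s, T) = 1 (Function('o')(s, T) = Add(0, 1) = 1)
Function('g')(G) = 81 (Function('g')(G) = Pow(Add(1, -10), 2) = Pow(-9, 2) = 81)
Pow(Add(Function('g')(-47), l), Rational(1, 2)) = Pow(Add(81, 7307), Rational(1, 2)) = Pow(7388, Rational(1, 2)) = Mul(2, Pow(1847, Rational(1, 2)))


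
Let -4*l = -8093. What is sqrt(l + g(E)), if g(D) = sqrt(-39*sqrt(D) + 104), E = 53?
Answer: sqrt(8093 + 4*sqrt(13)*sqrt(8 - 3*sqrt(53)))/2 ≈ 44.981 + 0.1491*I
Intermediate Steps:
l = 8093/4 (l = -1/4*(-8093) = 8093/4 ≈ 2023.3)
g(D) = sqrt(104 - 39*sqrt(D))
sqrt(l + g(E)) = sqrt(8093/4 + sqrt(104 - 39*sqrt(53)))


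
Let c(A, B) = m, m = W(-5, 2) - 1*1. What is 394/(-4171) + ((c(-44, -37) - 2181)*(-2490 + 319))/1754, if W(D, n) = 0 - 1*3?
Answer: 19785010509/7315934 ≈ 2704.4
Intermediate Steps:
W(D, n) = -3 (W(D, n) = 0 - 3 = -3)
m = -4 (m = -3 - 1*1 = -3 - 1 = -4)
c(A, B) = -4
394/(-4171) + ((c(-44, -37) - 2181)*(-2490 + 319))/1754 = 394/(-4171) + ((-4 - 2181)*(-2490 + 319))/1754 = 394*(-1/4171) - 2185*(-2171)*(1/1754) = -394/4171 + 4743635*(1/1754) = -394/4171 + 4743635/1754 = 19785010509/7315934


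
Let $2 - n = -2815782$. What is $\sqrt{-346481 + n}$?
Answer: $3 \sqrt{274367} \approx 1571.4$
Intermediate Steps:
$n = 2815784$ ($n = 2 - -2815782 = 2 + 2815782 = 2815784$)
$\sqrt{-346481 + n} = \sqrt{-346481 + 2815784} = \sqrt{2469303} = 3 \sqrt{274367}$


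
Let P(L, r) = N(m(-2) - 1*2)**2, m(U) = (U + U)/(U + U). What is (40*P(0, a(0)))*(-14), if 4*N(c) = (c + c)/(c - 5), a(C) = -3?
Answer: -35/9 ≈ -3.8889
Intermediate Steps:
m(U) = 1 (m(U) = (2*U)/((2*U)) = (2*U)*(1/(2*U)) = 1)
N(c) = c/(2*(-5 + c)) (N(c) = ((c + c)/(c - 5))/4 = ((2*c)/(-5 + c))/4 = (2*c/(-5 + c))/4 = c/(2*(-5 + c)))
P(L, r) = 1/144 (P(L, r) = ((1 - 1*2)/(2*(-5 + (1 - 1*2))))**2 = ((1 - 2)/(2*(-5 + (1 - 2))))**2 = ((1/2)*(-1)/(-5 - 1))**2 = ((1/2)*(-1)/(-6))**2 = ((1/2)*(-1)*(-1/6))**2 = (1/12)**2 = 1/144)
(40*P(0, a(0)))*(-14) = (40*(1/144))*(-14) = (5/18)*(-14) = -35/9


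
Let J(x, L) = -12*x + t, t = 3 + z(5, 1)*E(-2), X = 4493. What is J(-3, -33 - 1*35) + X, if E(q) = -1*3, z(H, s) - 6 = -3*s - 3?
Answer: 4532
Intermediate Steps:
z(H, s) = 3 - 3*s (z(H, s) = 6 + (-3*s - 3) = 6 + (-3 - 3*s) = 3 - 3*s)
E(q) = -3
t = 3 (t = 3 + (3 - 3*1)*(-3) = 3 + (3 - 3)*(-3) = 3 + 0*(-3) = 3 + 0 = 3)
J(x, L) = 3 - 12*x (J(x, L) = -12*x + 3 = 3 - 12*x)
J(-3, -33 - 1*35) + X = (3 - 12*(-3)) + 4493 = (3 + 36) + 4493 = 39 + 4493 = 4532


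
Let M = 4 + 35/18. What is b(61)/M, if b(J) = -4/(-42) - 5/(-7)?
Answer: 102/749 ≈ 0.13618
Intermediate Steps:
b(J) = 17/21 (b(J) = -4*(-1/42) - 5*(-⅐) = 2/21 + 5/7 = 17/21)
M = 107/18 (M = 4 + 35*(1/18) = 4 + 35/18 = 107/18 ≈ 5.9444)
b(61)/M = 17/(21*(107/18)) = (17/21)*(18/107) = 102/749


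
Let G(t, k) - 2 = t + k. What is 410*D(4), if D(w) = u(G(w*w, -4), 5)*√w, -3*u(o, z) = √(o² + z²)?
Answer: -820*√221/3 ≈ -4063.4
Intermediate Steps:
G(t, k) = 2 + k + t (G(t, k) = 2 + (t + k) = 2 + (k + t) = 2 + k + t)
u(o, z) = -√(o² + z²)/3
D(w) = -√w*√(25 + (-2 + w²)²)/3 (D(w) = (-√((2 - 4 + w*w)² + 5²)/3)*√w = (-√((2 - 4 + w²)² + 25)/3)*√w = (-√((-2 + w²)² + 25)/3)*√w = (-√(25 + (-2 + w²)²)/3)*√w = -√w*√(25 + (-2 + w²)²)/3)
410*D(4) = 410*(-√4*√(25 + (-2 + 4²)²)/3) = 410*(-⅓*2*√(25 + (-2 + 16)²)) = 410*(-⅓*2*√(25 + 14²)) = 410*(-⅓*2*√(25 + 196)) = 410*(-⅓*2*√221) = 410*(-2*√221/3) = -820*√221/3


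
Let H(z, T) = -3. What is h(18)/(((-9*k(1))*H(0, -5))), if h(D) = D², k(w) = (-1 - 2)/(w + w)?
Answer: -8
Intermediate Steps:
k(w) = -3/(2*w) (k(w) = -3*1/(2*w) = -3/(2*w))
h(18)/(((-9*k(1))*H(0, -5))) = 18²/((-(-27)/(2*1)*(-3))) = 324/((-(-27)/2*(-3))) = 324/((-9*(-3/2)*(-3))) = 324/(((27/2)*(-3))) = 324/(-81/2) = 324*(-2/81) = -8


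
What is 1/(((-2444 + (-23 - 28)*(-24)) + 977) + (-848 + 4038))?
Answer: 1/2947 ≈ 0.00033933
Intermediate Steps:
1/(((-2444 + (-23 - 28)*(-24)) + 977) + (-848 + 4038)) = 1/(((-2444 - 51*(-24)) + 977) + 3190) = 1/(((-2444 + 1224) + 977) + 3190) = 1/((-1220 + 977) + 3190) = 1/(-243 + 3190) = 1/2947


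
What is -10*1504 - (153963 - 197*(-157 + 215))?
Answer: -157577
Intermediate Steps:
-10*1504 - (153963 - 197*(-157 + 215)) = -15040 - (153963 - 197*58) = -15040 - (153963 - 1*11426) = -15040 - (153963 - 11426) = -15040 - 1*142537 = -15040 - 142537 = -157577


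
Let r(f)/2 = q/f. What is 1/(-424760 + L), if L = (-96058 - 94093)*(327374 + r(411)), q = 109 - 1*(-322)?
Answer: -411/25585291304336 ≈ -1.6064e-11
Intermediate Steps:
q = 431 (q = 109 + 322 = 431)
r(f) = 862/f (r(f) = 2*(431/f) = 862/f)
L = -25585116727976/411 (L = (-96058 - 94093)*(327374 + 862/411) = -190151*(327374 + 862*(1/411)) = -190151*(327374 + 862/411) = -190151*134551576/411 = -25585116727976/411 ≈ -6.2251e+10)
1/(-424760 + L) = 1/(-424760 - 25585116727976/411) = 1/(-25585291304336/411) = -411/25585291304336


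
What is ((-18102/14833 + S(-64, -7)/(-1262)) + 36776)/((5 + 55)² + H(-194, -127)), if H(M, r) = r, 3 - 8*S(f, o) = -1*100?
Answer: 786738234511/74299361552 ≈ 10.589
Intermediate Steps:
S(f, o) = 103/8 (S(f, o) = 3/8 - (-1)*100/8 = 3/8 - ⅛*(-100) = 3/8 + 25/2 = 103/8)
((-18102/14833 + S(-64, -7)/(-1262)) + 36776)/((5 + 55)² + H(-194, -127)) = ((-18102/14833 + (103/8)/(-1262)) + 36776)/((5 + 55)² - 127) = ((-18102*1/14833 + (103/8)*(-1/1262)) + 36776)/(60² - 127) = ((-2586/2119 - 103/10096) + 36776)/(3600 - 127) = (-26326513/21393424 + 36776)/3473 = (786738234511/21393424)*(1/3473) = 786738234511/74299361552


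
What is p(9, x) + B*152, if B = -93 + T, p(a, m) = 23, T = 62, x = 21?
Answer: -4689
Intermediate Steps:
B = -31 (B = -93 + 62 = -31)
p(9, x) + B*152 = 23 - 31*152 = 23 - 4712 = -4689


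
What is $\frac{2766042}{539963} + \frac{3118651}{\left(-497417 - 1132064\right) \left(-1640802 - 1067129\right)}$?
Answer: $\frac{12205223176686155975}{2382598678139728993} \approx 5.1227$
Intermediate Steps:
$\frac{2766042}{539963} + \frac{3118651}{\left(-497417 - 1132064\right) \left(-1640802 - 1067129\right)} = 2766042 \cdot \frac{1}{539963} + \frac{3118651}{\left(-1629481\right) \left(-2707931\right)} = \frac{2766042}{539963} + \frac{3118651}{4412522113811} = \frac{12205223176686155975}{2382598678139728993}$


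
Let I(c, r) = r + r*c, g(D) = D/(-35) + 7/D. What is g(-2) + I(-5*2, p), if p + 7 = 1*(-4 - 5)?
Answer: 9839/70 ≈ 140.56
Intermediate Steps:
g(D) = 7/D - D/35 (g(D) = D*(-1/35) + 7/D = -D/35 + 7/D = 7/D - D/35)
p = -16 (p = -7 + 1*(-4 - 5) = -7 + 1*(-9) = -7 - 9 = -16)
I(c, r) = r + c*r
g(-2) + I(-5*2, p) = (7/(-2) - 1/35*(-2)) - 16*(1 - 5*2) = (7*(-½) + 2/35) - 16*(1 - 10) = (-7/2 + 2/35) - 16*(-9) = -241/70 + 144 = 9839/70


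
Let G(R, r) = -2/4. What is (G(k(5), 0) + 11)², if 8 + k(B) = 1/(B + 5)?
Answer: 441/4 ≈ 110.25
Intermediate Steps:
k(B) = -8 + 1/(5 + B) (k(B) = -8 + 1/(B + 5) = -8 + 1/(5 + B))
G(R, r) = -½ (G(R, r) = -2*¼ = -½)
(G(k(5), 0) + 11)² = (-½ + 11)² = (21/2)² = 441/4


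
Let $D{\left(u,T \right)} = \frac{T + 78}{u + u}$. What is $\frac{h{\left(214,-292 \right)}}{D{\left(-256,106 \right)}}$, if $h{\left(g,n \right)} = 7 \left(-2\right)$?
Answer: $\frac{896}{23} \approx 38.957$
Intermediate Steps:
$h{\left(g,n \right)} = -14$
$D{\left(u,T \right)} = \frac{78 + T}{2 u}$
$\frac{h{\left(214,-292 \right)}}{D{\left(-256,106 \right)}} = - \frac{14}{\frac{1}{2} \frac{1}{-256} \left(78 + 106\right)} = - \frac{14}{\frac{1}{2} \left(- \frac{1}{256}\right) 184} = - \frac{14}{- \frac{23}{64}} = \left(-14\right) \left(- \frac{64}{23}\right) = \frac{896}{23}$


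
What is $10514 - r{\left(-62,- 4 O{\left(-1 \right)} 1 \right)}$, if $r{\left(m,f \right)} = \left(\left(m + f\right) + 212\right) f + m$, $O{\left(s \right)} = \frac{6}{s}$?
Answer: $6400$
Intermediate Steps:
$r{\left(m,f \right)} = m + f \left(212 + f + m\right)$ ($r{\left(m,f \right)} = \left(\left(f + m\right) + 212\right) f + m = \left(212 + f + m\right) f + m = f \left(212 + f + m\right) + m = m + f \left(212 + f + m\right)$)
$10514 - r{\left(-62,- 4 O{\left(-1 \right)} 1 \right)} = 10514 - \left(-62 + \left(- 4 \frac{6}{-1} \cdot 1\right)^{2} + 212 - 4 \frac{6}{-1} \cdot 1 + - 4 \frac{6}{-1} \cdot 1 \left(-62\right)\right) = 10514 - \left(-62 + \left(- 4 \cdot 6 \left(-1\right) 1\right)^{2} + 212 - 4 \cdot 6 \left(-1\right) 1 + - 4 \cdot 6 \left(-1\right) 1 \left(-62\right)\right) = 10514 - \left(-62 + \left(\left(-4\right) \left(-6\right) 1\right)^{2} + 212 \left(-4\right) \left(-6\right) 1 + \left(-4\right) \left(-6\right) 1 \left(-62\right)\right) = 10514 - \left(-62 + \left(24 \cdot 1\right)^{2} + 212 \cdot 24 \cdot 1 + 24 \cdot 1 \left(-62\right)\right) = 10514 - \left(-62 + 24^{2} + 212 \cdot 24 + 24 \left(-62\right)\right) = 10514 - \left(-62 + 576 + 5088 - 1488\right) = 10514 - 4114 = 6400$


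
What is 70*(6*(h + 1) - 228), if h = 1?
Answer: -15120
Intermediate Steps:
70*(6*(h + 1) - 228) = 70*(6*(1 + 1) - 228) = 70*(6*2 - 228) = 70*(12 - 228) = 70*(-216) = -15120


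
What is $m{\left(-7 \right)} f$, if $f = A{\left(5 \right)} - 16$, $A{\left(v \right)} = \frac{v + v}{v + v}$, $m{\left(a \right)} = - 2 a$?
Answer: $-210$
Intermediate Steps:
$A{\left(v \right)} = 1$ ($A{\left(v \right)} = \frac{2 v}{2 v} = 2 v \frac{1}{2 v} = 1$)
$f = -15$ ($f = 1 - 16 = -15$)
$m{\left(-7 \right)} f = \left(-2\right) \left(-7\right) \left(-15\right) = 14 \left(-15\right) = -210$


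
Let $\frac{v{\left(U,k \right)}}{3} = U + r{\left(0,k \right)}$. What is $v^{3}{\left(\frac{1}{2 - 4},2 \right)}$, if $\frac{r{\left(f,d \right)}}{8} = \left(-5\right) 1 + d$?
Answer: $- \frac{3176523}{8} \approx -3.9707 \cdot 10^{5}$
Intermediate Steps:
$r{\left(f,d \right)} = -40 + 8 d$ ($r{\left(f,d \right)} = 8 \left(\left(-5\right) 1 + d\right) = 8 \left(-5 + d\right) = -40 + 8 d$)
$v{\left(U,k \right)} = -120 + 3 U + 24 k$ ($v{\left(U,k \right)} = 3 \left(U + \left(-40 + 8 k\right)\right) = 3 \left(-40 + U + 8 k\right) = -120 + 3 U + 24 k$)
$v^{3}{\left(\frac{1}{2 - 4},2 \right)} = \left(-120 + \frac{3}{2 - 4} + 24 \cdot 2\right)^{3} = \left(-120 + \frac{3}{-2} + 48\right)^{3} = \left(-120 + 3 \left(- \frac{1}{2}\right) + 48\right)^{3} = \left(-120 - \frac{3}{2} + 48\right)^{3} = \left(- \frac{147}{2}\right)^{3} = - \frac{3176523}{8}$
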